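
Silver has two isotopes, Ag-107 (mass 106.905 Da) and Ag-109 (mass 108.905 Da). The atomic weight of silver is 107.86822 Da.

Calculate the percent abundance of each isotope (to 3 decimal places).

Let x be the fractional abundance of Ag-107; then Ag-109 has abundance 1 − x.
106.905·x + 108.905·(1 − x) = 107.86822
(106.905 − 108.905)·x = 107.86822 − 108.905
x = -1.03678 / -2.000 = 0.51839 → 51.839% Ag-107, 48.161% Ag-109.

Ag-107: 51.839%, Ag-109: 48.161%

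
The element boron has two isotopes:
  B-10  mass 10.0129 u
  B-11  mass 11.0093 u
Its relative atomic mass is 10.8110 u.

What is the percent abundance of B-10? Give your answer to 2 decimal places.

19.90%

Writing the weighted mean with unknown fraction x of B-10:
10.0129·x + 11.0093·(1 − x) = 10.8110
(10.0129 − 11.0093)·x = 10.8110 − 11.0093
x = -0.1983 / -0.9964 = 0.19902 → 19.90% B-10, 80.10% B-11.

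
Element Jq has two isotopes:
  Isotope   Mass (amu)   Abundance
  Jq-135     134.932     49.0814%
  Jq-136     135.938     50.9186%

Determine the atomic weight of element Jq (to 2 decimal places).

135.44 amu

Ar = Σ fᵢ·mᵢ = 0.490814 × 134.932 + 0.509186 × 135.938
= 66.2265 + 69.2177 = 135.4442 amu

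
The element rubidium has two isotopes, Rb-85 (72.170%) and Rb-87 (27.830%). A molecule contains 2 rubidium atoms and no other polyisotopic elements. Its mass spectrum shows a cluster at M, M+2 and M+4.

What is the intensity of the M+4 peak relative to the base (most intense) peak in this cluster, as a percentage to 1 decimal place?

(0.72170 + 0.27830)^2 gives M 0.5209, M+2 0.4017, M+4 0.0775; the largest is M.
P(M) = C(2,0) × 0.72170^2 × 0.27830^0 = 1 × 0.52085089 × 1.0000 = 0.520851 (base)
P(M+4) = C(2,2) × 0.72170^0 × 0.27830^2 = 1 × 1.0000 × 0.07745089 = 0.077451
Relative intensity = 0.077451 / 0.520851 × 100 = 14.9

14.9%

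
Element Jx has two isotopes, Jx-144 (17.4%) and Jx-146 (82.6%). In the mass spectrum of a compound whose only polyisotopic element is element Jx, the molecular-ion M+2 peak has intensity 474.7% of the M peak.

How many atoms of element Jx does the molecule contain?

The M+2/M ratio from n Jx atoms is n · q/p = n · 0.826/0.174.
n = 4.747 × 0.174/0.826 = 1.00 ≈ 1

1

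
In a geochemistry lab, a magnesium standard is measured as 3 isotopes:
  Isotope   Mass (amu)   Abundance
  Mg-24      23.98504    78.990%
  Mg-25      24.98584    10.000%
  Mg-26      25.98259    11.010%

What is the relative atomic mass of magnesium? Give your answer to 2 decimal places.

Weight each isotope mass by its fractional abundance: 0.78990 × 23.98504 + 0.10000 × 24.98584 + 0.11010 × 25.98259
= 18.945783 + 2.498584 + 2.860683 = 24.305050 amu

24.31 amu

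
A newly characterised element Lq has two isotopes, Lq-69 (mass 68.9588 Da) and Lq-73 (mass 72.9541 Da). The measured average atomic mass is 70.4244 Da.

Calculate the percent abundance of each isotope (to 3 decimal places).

Lq-69: 63.317%, Lq-73: 36.683%

With x = fraction of Lq-69 (so Lq-73 is 1 − x):
68.9588·x + 72.9541·(1 − x) = 70.4244
(68.9588 − 72.9541)·x = 70.4244 − 72.9541
x = -2.5297 / -3.9953 = 0.63317 → 63.317% Lq-69, 36.683% Lq-73.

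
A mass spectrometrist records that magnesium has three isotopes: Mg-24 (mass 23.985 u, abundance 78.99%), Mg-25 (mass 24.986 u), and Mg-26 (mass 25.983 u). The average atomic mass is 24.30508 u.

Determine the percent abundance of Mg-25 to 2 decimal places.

Let x and y be the fractions of Mg-25 and Mg-26. Then x + y = 1 − 0.7899 = 0.2101 and 24.986x + 25.983y = 24.30508 − 0.7899×23.985 = 5.3593285.
Substituting: 24.986x + 25.983(0.2101 − x) = 5.3593285
(24.986 − 25.983)x = -0.0996998  ⇒  x = 0.10000, y = 0.11010
Mg-25: 10.00%, Mg-26: 11.01%.

10.00%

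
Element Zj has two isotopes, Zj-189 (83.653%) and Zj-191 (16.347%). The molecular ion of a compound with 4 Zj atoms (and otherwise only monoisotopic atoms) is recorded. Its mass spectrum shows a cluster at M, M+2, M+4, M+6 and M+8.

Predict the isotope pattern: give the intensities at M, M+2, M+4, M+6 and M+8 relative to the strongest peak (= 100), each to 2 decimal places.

The 4 Zj atoms are independent, so intensities follow the terms of (0.83653 + 0.16347)^4.
P(M) = 0.83653^4 = 0.489695
P(M+2) = 4 × 0.83653^3 × 0.16347^1 = 0.382774
P(M+4) = 6 × 0.83653^2 × 0.16347^2 = 0.112199
P(M+6) = 4 × 0.83653^1 × 0.16347^3 = 0.014617
P(M+8) = 0.16347^4 = 0.000714
The M peak is largest (0.489695); scaling to 100 gives 100.00 : 78.17 : 22.91 : 2.98 : 0.15.

100.00 : 78.17 : 22.91 : 2.98 : 0.15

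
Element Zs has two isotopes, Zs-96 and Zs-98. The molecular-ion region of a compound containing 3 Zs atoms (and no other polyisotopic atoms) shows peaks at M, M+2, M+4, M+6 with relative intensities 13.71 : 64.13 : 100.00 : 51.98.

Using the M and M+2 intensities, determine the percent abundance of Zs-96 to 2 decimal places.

39.07%

Write p for the Zs-96 fraction. I(M+2)/I(M) = [C(3,1)·p^2·(1−p)] / p^3 = 3·(1−p)/p = 64.13/13.71 = 4.6776
(1−p)/p = 4.6776/3 = 1.5592  ⇒  p = 1/(1 + 1.5592) = 0.3907
Zs-96: 39.07%, Zs-98: 60.93%.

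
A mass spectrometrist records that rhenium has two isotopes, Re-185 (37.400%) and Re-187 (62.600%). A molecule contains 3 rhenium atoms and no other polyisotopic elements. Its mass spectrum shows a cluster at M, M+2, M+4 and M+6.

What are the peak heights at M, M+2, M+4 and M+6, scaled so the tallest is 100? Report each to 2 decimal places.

11.90 : 59.74 : 100.00 : 55.79

Each Re atom is independently Re-185 (p = 0.37400) or Re-187 (q = 0.62600); the cluster is the binomial expansion (p + q)^3.
P(M) = 0.37400^3 = 0.052314
P(M+2) = 3 × 0.37400^2 × 0.62600^1 = 0.262687
P(M+4) = 3 × 0.37400^1 × 0.62600^2 = 0.439685
P(M+6) = 0.62600^3 = 0.245314
The M+4 peak is largest (0.439685); scaling to 100 gives 11.90 : 59.74 : 100.00 : 55.79.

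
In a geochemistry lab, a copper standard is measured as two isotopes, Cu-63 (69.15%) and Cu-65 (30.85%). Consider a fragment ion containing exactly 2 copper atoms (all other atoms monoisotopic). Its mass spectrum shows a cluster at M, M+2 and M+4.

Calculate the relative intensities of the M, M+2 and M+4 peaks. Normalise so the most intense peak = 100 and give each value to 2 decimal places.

100.00 : 89.23 : 19.90

Each Cu atom is independently Cu-63 (p = 0.6915) or Cu-65 (q = 0.3085); the cluster is the binomial expansion (p + q)^2.
P(M) = 0.6915^2 = 0.478172
P(M+2) = 2 × 0.6915^1 × 0.3085^1 = 0.426656
P(M+4) = 0.3085^2 = 0.095172
The M peak is largest (0.478172); scaling to 100 gives 100.00 : 89.23 : 19.90.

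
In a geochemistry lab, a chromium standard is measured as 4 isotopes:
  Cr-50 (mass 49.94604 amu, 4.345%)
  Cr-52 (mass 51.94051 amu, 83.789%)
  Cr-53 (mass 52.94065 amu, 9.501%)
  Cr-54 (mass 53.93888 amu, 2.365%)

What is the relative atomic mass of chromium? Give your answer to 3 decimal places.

Ar = Σ fᵢ·mᵢ = 0.04345 × 49.94604 + 0.83789 × 51.94051 + 0.09501 × 52.94065 + 0.02365 × 53.93888
= 2.170155 + 43.520434 + 5.029891 + 1.275655 = 51.996135 amu

51.996 amu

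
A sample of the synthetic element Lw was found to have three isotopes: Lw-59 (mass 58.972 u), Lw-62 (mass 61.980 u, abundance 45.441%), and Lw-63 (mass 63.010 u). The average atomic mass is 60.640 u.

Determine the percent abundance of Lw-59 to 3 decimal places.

The remaining 54.559% is split between Lw-59 (fraction x) and Lw-63 (fraction 0.54559 − x).
Substituting: 58.972x + 63.010(0.54559 − x) = 32.4756682
(58.972 − 63.010)x = -1.9019577  ⇒  x = 0.47101, y = 0.07458
Lw-59: 47.101%, Lw-63: 7.458%.

47.101%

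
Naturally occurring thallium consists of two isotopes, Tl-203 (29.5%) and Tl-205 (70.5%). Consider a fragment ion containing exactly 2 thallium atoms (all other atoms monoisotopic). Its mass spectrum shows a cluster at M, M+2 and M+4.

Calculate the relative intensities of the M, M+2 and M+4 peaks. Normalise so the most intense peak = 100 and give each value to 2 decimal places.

The 2 Tl atoms are independent, so intensities follow the terms of (0.295 + 0.705)^2.
P(M) = 0.295^2 = 0.087025
P(M+2) = 2 × 0.295^1 × 0.705^1 = 0.415950
P(M+4) = 0.705^2 = 0.497025
The M+4 peak is largest (0.497025); scaling to 100 gives 17.51 : 83.69 : 100.00.

17.51 : 83.69 : 100.00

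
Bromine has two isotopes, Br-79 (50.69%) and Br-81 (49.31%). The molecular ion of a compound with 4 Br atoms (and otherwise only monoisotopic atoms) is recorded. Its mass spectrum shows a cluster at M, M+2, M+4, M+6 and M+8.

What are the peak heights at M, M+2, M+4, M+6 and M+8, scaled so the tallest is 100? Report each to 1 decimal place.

17.6 : 68.5 : 100.0 : 64.9 : 15.8

Expanding (0.5069 + 0.4931)^4:
P(M) = 0.5069^4 = 0.066022
P(M+2) = 4 × 0.5069^3 × 0.4931^1 = 0.256899
P(M+4) = 6 × 0.5069^2 × 0.4931^2 = 0.374857
P(M+6) = 4 × 0.5069^1 × 0.4931^3 = 0.243101
P(M+8) = 0.4931^4 = 0.059121
The M+4 peak is largest (0.374857); scaling to 100 gives 17.6 : 68.5 : 100.0 : 64.9 : 15.8.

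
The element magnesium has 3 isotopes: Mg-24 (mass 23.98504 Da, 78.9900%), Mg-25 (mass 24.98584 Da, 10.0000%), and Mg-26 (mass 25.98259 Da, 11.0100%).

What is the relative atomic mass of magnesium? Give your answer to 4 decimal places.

24.3051 Da

The abundance-weighted mean is 0.789900 × 23.98504 + 0.100000 × 24.98584 + 0.110100 × 25.98259
= 18.945783 + 2.498584 + 2.860683 = 24.305050 Da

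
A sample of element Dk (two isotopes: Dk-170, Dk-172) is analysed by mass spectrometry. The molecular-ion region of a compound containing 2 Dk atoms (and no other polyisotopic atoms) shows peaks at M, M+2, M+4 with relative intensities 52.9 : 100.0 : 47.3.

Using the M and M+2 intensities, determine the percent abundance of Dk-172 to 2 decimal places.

Write p for the Dk-170 fraction. I(M+2)/I(M) = [C(2,1)·p^1·(1−p)] / p^2 = 2·(1−p)/p = 100.0/52.9 = 1.8904
(1−p)/p = 1.8904/2 = 0.9452  ⇒  p = 1/(1 + 0.9452) = 0.5141
Dk-170: 51.41%, Dk-172: 48.59%.

48.59%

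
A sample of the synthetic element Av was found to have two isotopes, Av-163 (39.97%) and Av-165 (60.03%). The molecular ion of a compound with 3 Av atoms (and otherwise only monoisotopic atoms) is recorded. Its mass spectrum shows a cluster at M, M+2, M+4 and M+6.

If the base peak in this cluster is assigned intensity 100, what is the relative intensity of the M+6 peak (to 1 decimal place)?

Binomial terms of (0.3997 + 0.6003)^3: M 0.0639, M+2 0.2877, M+4 0.4321, M+6 0.2163 → M+4 is the base peak.
P(M+4) = C(3,2) × 0.3997^1 × 0.6003^2 = 3 × 0.3997 × 0.36036009 = 0.432108 (base)
P(M+6) = C(3,3) × 0.3997^0 × 0.6003^3 = 1 × 1.0000 × 0.21632416 = 0.216324
Relative intensity = 0.216324 / 0.432108 × 100 = 50.1

50.1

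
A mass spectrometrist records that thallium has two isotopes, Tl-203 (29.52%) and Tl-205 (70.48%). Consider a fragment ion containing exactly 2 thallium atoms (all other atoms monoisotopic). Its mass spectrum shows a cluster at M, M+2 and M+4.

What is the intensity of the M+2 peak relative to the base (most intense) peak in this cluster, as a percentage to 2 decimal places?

83.77%

Binomial terms of (0.2952 + 0.7048)^2: M 0.0871, M+2 0.4161, M+4 0.4967 → M+4 is the base peak.
P(M+4) = C(2,2) × 0.2952^0 × 0.7048^2 = 1 × 1.0000 × 0.49674304 = 0.496743 (base)
P(M+2) = C(2,1) × 0.2952^1 × 0.7048^1 = 2 × 0.2952 × 0.7048 = 0.416114
Relative intensity = 0.416114 / 0.496743 × 100 = 83.77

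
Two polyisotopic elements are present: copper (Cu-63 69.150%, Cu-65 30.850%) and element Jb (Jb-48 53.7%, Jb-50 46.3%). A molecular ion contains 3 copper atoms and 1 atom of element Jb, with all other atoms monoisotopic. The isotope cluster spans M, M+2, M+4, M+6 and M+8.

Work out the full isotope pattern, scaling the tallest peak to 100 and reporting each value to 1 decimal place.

Copper pattern (n=3): 0.33065611 : 0.44254842 : 0.19743483 : 0.02936064
Element Jb pattern (n=1): 0.5370 : 0.4630
Convolve the two distributions (both contribute in 2-u steps):
  M: 0.33065611×0.5370 = 0.177562
  M+2: 0.33065611×0.4630 + 0.44254842×0.5370 = 0.390742
  M+4: 0.44254842×0.4630 + 0.19743483×0.5370 = 0.310922
  M+6: 0.19743483×0.4630 + 0.02936064×0.5370 = 0.107179
  M+8: 0.02936064×0.4630 = 0.013594
Scale to base peak (0.390742) = 100: 45.4 : 100.0 : 79.6 : 27.4 : 3.5

45.4 : 100.0 : 79.6 : 27.4 : 3.5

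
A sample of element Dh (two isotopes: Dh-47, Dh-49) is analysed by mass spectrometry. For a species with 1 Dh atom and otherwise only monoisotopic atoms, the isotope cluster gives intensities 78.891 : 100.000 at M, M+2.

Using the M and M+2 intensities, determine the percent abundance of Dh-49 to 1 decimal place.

If p is the fraction of Dh that is Dh-47, then I(M+2)/I(M) = [C(1,1)·p^0·(1−p)] / p^1 = 1·(1−p)/p = 100.000/78.891 = 1.2676
(1−p)/p = 1.2676/1 = 1.2676  ⇒  p = 1/(1 + 1.2676) = 0.4410
Dh-47: 44.1%, Dh-49: 55.9%.

55.9%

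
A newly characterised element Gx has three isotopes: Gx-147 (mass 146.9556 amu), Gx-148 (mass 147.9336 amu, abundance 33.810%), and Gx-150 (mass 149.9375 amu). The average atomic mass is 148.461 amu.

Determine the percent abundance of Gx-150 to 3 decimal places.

Let x and y be the fractions of Gx-147 and Gx-150. Then x + y = 1 − 0.33810 = 0.66190 and 146.9556x + 149.9375y = 148.461 − 0.33810×147.9336 = 98.44464984.
Substituting: 146.9556x + 149.9375(0.66190 − x) = 98.44464984
(146.9556 − 149.9375)x = -0.79898141  ⇒  x = 0.26794, y = 0.39396
Gx-147: 26.794%, Gx-150: 39.396%.

39.396%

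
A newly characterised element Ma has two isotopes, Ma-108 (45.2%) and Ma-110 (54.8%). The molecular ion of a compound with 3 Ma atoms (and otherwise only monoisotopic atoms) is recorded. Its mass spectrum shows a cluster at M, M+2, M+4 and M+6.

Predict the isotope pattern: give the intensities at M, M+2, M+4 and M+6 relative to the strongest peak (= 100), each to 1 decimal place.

Each Ma atom is independently Ma-108 (p = 0.452) or Ma-110 (q = 0.548); the cluster is the binomial expansion (p + q)^3.
P(M) = 0.452^3 = 0.092345
P(M+2) = 3 × 0.452^2 × 0.548^1 = 0.335876
P(M+4) = 3 × 0.452^1 × 0.548^2 = 0.407212
P(M+6) = 0.548^3 = 0.164567
The M+4 peak is largest (0.407212); scaling to 100 gives 22.7 : 82.5 : 100.0 : 40.4.

22.7 : 82.5 : 100.0 : 40.4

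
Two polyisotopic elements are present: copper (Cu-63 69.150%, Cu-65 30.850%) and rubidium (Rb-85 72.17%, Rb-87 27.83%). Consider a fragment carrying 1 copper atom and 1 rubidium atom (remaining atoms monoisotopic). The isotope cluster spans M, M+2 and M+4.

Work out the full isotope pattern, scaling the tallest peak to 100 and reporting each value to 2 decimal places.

100.00 : 83.17 : 17.20

Copper pattern (n=1): 0.6915 : 0.3085
Rubidium pattern (n=1): 0.7217 : 0.2783
Convolve the two distributions (both contribute in 2-u steps):
  M: 0.6915×0.7217 = 0.499056
  M+2: 0.6915×0.2783 + 0.3085×0.7217 = 0.415089
  M+4: 0.3085×0.2783 = 0.085856
Scale to base peak (0.499056) = 100: 100.00 : 83.17 : 17.20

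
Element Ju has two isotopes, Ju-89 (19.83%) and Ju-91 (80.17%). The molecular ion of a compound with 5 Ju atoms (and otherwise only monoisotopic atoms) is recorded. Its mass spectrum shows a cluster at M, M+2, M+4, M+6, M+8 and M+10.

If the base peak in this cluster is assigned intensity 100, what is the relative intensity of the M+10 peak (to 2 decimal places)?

Term probabilities: M 0.0003, M+2 0.0062, M+4 0.0501, M+6 0.2026, M+8 0.4096, M+10 0.3312. Base peak = M+8.
P(M+8) = C(5,4) × 0.1983^1 × 0.8017^4 = 5 × 0.1983 × 0.41309271 = 0.409581 (base)
P(M+10) = C(5,5) × 0.1983^0 × 0.8017^5 = 1 × 1.0000 × 0.33117643 = 0.331176
Relative intensity = 0.331176 / 0.409581 × 100 = 80.86

80.86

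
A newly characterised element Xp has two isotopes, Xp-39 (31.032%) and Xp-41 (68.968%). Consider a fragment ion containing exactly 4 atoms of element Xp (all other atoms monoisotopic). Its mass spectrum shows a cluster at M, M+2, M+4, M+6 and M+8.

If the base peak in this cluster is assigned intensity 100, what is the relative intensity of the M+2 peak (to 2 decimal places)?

Term probabilities: M 0.0093, M+2 0.0824, M+4 0.2748, M+6 0.4072, M+8 0.2263. Base peak = M+6.
P(M+6) = C(4,3) × 0.31032^1 × 0.68968^3 = 4 × 0.31032 × 0.32805216 = 0.407205 (base)
P(M+2) = C(4,1) × 0.31032^3 × 0.68968^1 = 4 × 0.02988335 × 0.68968 = 0.082440
Relative intensity = 0.082440 / 0.407205 × 100 = 20.25

20.25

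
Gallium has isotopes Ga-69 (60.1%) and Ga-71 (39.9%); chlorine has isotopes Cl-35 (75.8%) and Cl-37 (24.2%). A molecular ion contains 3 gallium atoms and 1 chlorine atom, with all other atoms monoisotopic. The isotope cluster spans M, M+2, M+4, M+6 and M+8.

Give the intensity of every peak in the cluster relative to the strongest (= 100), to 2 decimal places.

Gallium pattern (n=3): 0.2170818 : 0.4323576 : 0.2870394 : 0.0635212
Chlorine pattern (n=1): 0.7580 : 0.2420
Convolve the two distributions (both contribute in 2-u steps):
  M: 0.2170818×0.7580 = 0.164548
  M+2: 0.2170818×0.2420 + 0.4323576×0.7580 = 0.380261
  M+4: 0.4323576×0.2420 + 0.2870394×0.7580 = 0.322206
  M+6: 0.2870394×0.2420 + 0.0635212×0.7580 = 0.117613
  M+8: 0.0635212×0.2420 = 0.015372
Scale to base peak (0.380261) = 100: 43.27 : 100.00 : 84.73 : 30.93 : 4.04

43.27 : 100.00 : 84.73 : 30.93 : 4.04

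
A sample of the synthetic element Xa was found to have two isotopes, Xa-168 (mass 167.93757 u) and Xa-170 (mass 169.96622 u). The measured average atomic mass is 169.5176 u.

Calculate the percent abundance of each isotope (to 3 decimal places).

Writing the weighted mean with unknown fraction x of Xa-168:
167.93757·x + 169.96622·(1 − x) = 169.5176
(167.93757 − 169.96622)·x = 169.5176 − 169.96622
x = -0.44862 / -2.02865 = 0.22114 → 22.114% Xa-168, 77.886% Xa-170.

Xa-168: 22.114%, Xa-170: 77.886%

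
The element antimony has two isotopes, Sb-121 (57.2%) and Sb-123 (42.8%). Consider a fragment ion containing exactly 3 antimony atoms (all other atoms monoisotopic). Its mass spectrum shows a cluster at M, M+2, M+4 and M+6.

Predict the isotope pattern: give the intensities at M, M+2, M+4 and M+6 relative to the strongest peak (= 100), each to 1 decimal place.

44.5 : 100.0 : 74.8 : 18.7

Each Sb atom is independently Sb-121 (p = 0.572) or Sb-123 (q = 0.428); the cluster is the binomial expansion (p + q)^3.
P(M) = 0.572^3 = 0.187149
P(M+2) = 3 × 0.572^2 × 0.428^1 = 0.420104
P(M+4) = 3 × 0.572^1 × 0.428^2 = 0.314344
P(M+6) = 0.428^3 = 0.078403
The M+2 peak is largest (0.420104); scaling to 100 gives 44.5 : 100.0 : 74.8 : 18.7.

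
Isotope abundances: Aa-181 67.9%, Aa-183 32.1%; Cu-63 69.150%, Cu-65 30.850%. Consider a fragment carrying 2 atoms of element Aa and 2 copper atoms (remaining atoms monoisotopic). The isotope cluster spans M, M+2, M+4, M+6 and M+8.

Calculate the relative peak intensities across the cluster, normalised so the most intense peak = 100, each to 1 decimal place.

Element Aa pattern (n=2): 0.461041 : 0.435918 : 0.103041
Copper pattern (n=2): 0.47817225 : 0.4266555 : 0.09517225
Convolve the two distributions (both contribute in 2-u steps):
  M: 0.461041×0.47817225 = 0.220457
  M+2: 0.461041×0.4266555 + 0.435918×0.47817225 = 0.405150
  M+4: 0.461041×0.09517225 + 0.435918×0.4266555 + 0.103041×0.47817225 = 0.279136
  M+6: 0.435918×0.09517225 + 0.103041×0.4266555 = 0.085450
  M+8: 0.103041×0.09517225 = 0.009807
Scale to base peak (0.405150) = 100: 54.4 : 100.0 : 68.9 : 21.1 : 2.4

54.4 : 100.0 : 68.9 : 21.1 : 2.4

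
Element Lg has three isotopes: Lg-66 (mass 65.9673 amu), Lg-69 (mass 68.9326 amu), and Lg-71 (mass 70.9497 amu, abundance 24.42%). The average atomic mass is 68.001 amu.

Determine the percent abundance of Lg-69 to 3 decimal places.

The remaining 75.58% is split between Lg-66 (fraction x) and Lg-69 (fraction 0.7558 − x).
Substituting: 65.9673x + 68.9326(0.7558 − x) = 50.67508326
(65.9673 − 68.9326)x = -1.42417582  ⇒  x = 0.48028, y = 0.27552
Lg-66: 48.028%, Lg-69: 27.552%.

27.552%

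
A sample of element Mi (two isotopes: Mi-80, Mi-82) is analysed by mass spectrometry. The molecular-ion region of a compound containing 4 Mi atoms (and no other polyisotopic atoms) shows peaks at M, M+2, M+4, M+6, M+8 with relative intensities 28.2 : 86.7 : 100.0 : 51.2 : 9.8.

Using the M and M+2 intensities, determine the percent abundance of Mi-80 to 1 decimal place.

If p is the fraction of Mi that is Mi-80, then I(M+2)/I(M) = [C(4,1)·p^3·(1−p)] / p^4 = 4·(1−p)/p = 86.7/28.2 = 3.0745
(1−p)/p = 3.0745/4 = 0.7686  ⇒  p = 1/(1 + 0.7686) = 0.5654
Mi-80: 56.5%, Mi-82: 43.5%.

56.5%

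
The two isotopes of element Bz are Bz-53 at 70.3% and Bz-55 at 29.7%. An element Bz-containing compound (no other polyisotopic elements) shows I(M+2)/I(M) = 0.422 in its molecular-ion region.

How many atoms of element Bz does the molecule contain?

1

For n independent Bz atoms, I(M+2)/I(M) = n · (abundance Bz-55) / (abundance Bz-53) = n · 0.297/0.703.
n = 0.422 × 0.703/0.297 = 1.00 ≈ 1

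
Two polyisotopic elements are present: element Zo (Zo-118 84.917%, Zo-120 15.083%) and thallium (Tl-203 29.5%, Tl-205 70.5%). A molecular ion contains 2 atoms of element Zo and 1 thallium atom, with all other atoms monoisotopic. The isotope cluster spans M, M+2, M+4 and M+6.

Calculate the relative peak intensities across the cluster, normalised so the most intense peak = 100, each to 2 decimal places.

Element Zo pattern (n=2): 0.72108969 : 0.25616062 : 0.02274969
Thallium pattern (n=1): 0.2950 : 0.7050
Convolve the two distributions (both contribute in 2-u steps):
  M: 0.72108969×0.2950 = 0.212721
  M+2: 0.72108969×0.7050 + 0.25616062×0.2950 = 0.583936
  M+4: 0.25616062×0.7050 + 0.02274969×0.2950 = 0.187304
  M+6: 0.02274969×0.7050 = 0.016039
Scale to base peak (0.583936) = 100: 36.43 : 100.00 : 32.08 : 2.75

36.43 : 100.00 : 32.08 : 2.75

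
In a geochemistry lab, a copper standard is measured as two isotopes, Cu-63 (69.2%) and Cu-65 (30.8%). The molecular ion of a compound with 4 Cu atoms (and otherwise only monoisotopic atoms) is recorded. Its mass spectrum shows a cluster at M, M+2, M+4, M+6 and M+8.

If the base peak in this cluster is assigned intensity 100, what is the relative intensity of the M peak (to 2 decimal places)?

Term probabilities: M 0.2293, M+2 0.4083, M+4 0.2726, M+6 0.0809, M+8 0.0090. Base peak = M+2.
P(M+2) = C(4,1) × 0.692^3 × 0.308^1 = 4 × 0.33137389 × 0.3080 = 0.408253 (base)
P(M) = C(4,0) × 0.692^4 × 0.308^0 = 1 × 0.22931073 × 1.0000 = 0.229311
Relative intensity = 0.229311 / 0.408253 × 100 = 56.17

56.17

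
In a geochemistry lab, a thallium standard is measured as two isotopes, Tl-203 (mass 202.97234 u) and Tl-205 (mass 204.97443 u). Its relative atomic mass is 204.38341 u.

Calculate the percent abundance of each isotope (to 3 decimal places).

Writing the weighted mean with unknown fraction x of Tl-203:
202.97234·x + 204.97443·(1 − x) = 204.38341
(202.97234 − 204.97443)·x = 204.38341 − 204.97443
x = -0.59102 / -2.00209 = 0.29520 → 29.520% Tl-203, 70.480% Tl-205.

Tl-203: 29.520%, Tl-205: 70.480%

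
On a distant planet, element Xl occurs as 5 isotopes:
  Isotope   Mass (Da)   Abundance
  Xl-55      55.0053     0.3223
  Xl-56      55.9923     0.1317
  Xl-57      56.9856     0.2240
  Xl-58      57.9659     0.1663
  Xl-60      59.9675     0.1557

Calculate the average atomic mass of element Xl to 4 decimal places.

56.8438 Da

The abundance-weighted mean is 0.3223 × 55.0053 + 0.1317 × 55.9923 + 0.2240 × 56.9856 + 0.1663 × 57.9659 + 0.1557 × 59.9675
= 17.72821 + 7.37419 + 12.76477 + 9.63973 + 9.33694 = 56.84384 Da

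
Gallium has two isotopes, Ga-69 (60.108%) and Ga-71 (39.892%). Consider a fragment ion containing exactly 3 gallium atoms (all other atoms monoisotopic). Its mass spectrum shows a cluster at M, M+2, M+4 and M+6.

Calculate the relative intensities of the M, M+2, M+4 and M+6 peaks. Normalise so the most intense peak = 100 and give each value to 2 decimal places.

50.23 : 100.00 : 66.37 : 14.68

Each Ga atom is independently Ga-69 (p = 0.60108) or Ga-71 (q = 0.39892); the cluster is the binomial expansion (p + q)^3.
P(M) = 0.60108^3 = 0.217169
P(M+2) = 3 × 0.60108^2 × 0.39892^1 = 0.432386
P(M+4) = 3 × 0.60108^1 × 0.39892^2 = 0.286963
P(M+6) = 0.39892^3 = 0.063483
The M+2 peak is largest (0.432386); scaling to 100 gives 50.23 : 100.00 : 66.37 : 14.68.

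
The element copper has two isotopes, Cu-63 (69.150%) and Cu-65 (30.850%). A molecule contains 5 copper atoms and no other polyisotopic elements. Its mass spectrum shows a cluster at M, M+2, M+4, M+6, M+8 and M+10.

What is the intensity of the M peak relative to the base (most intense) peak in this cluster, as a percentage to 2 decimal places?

44.83%

Term probabilities: M 0.1581, M+2 0.3527, M+4 0.3147, M+6 0.1404, M+8 0.0313, M+10 0.0028. Base peak = M+2.
P(M+2) = C(5,1) × 0.69150^4 × 0.30850^1 = 5 × 0.2286487 × 0.3085 = 0.352691 (base)
P(M) = C(5,0) × 0.69150^5 × 0.30850^0 = 1 × 0.15811058 × 1.0000 = 0.158111
Relative intensity = 0.158111 / 0.352691 × 100 = 44.83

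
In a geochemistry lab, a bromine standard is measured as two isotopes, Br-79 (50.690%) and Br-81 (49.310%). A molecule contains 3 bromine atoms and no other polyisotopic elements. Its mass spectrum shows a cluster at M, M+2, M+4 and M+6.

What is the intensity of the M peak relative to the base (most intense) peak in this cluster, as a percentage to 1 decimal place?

34.3%

Binomial terms of (0.50690 + 0.49310)^3: M 0.1302, M+2 0.3801, M+4 0.3698, M+6 0.1199 → M+2 is the base peak.
P(M+2) = C(3,1) × 0.50690^2 × 0.49310^1 = 3 × 0.25694761 × 0.4931 = 0.380103 (base)
P(M) = C(3,0) × 0.50690^3 × 0.49310^0 = 1 × 0.13024674 × 1.0000 = 0.130247
Relative intensity = 0.130247 / 0.380103 × 100 = 34.3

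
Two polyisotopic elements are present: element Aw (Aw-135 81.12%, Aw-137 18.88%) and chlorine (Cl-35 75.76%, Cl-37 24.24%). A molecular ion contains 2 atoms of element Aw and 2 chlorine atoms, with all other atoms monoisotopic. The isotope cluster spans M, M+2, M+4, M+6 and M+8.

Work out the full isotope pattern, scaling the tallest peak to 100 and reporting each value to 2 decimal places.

Element Aw pattern (n=2): 0.65804544 : 0.30630912 : 0.03564544
Chlorine pattern (n=2): 0.57395776 : 0.36728448 : 0.05875776
Convolve the two distributions (both contribute in 2-u steps):
  M: 0.65804544×0.57395776 = 0.377690
  M+2: 0.65804544×0.36728448 + 0.30630912×0.57395776 = 0.417498
  M+4: 0.65804544×0.05875776 + 0.30630912×0.36728448 + 0.03564544×0.57395776 = 0.171627
  M+6: 0.30630912×0.05875776 + 0.03564544×0.36728448 = 0.031090
  M+8: 0.03564544×0.05875776 = 0.002094
Scale to base peak (0.417498) = 100: 90.47 : 100.00 : 41.11 : 7.45 : 0.50

90.47 : 100.00 : 41.11 : 7.45 : 0.50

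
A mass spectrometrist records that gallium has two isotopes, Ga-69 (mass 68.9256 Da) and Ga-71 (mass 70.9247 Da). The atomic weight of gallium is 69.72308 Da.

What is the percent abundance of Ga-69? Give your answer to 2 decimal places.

60.11%

Let x be the fractional abundance of Ga-69; then Ga-71 has abundance 1 − x.
68.9256·x + 70.9247·(1 − x) = 69.72308
(68.9256 − 70.9247)·x = 69.72308 − 70.9247
x = -1.20162 / -1.9991 = 0.60108 → 60.11% Ga-69, 39.89% Ga-71.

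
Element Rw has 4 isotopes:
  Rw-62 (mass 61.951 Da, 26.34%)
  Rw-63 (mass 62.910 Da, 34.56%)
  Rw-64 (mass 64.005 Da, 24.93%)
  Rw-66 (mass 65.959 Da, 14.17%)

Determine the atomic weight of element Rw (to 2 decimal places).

63.36 Da

The abundance-weighted mean is 0.2634 × 61.951 + 0.3456 × 62.910 + 0.2493 × 64.005 + 0.1417 × 65.959
= 16.3179 + 21.7417 + 15.9564 + 9.3464 = 63.3624 Da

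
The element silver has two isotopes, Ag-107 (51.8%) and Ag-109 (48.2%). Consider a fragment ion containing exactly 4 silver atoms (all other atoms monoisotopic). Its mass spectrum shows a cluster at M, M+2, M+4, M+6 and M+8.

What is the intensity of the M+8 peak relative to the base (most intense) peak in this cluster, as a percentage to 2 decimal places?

Binomial terms of (0.518 + 0.482)^4: M 0.0720, M+2 0.2680, M+4 0.3740, M+6 0.2320, M+8 0.0540 → M+4 is the base peak.
P(M+4) = C(4,2) × 0.518^2 × 0.482^2 = 6 × 0.268324 × 0.232324 = 0.374029 (base)
P(M+8) = C(4,4) × 0.518^0 × 0.482^4 = 1 × 1.0000 × 0.05397444 = 0.053974
Relative intensity = 0.053974 / 0.374029 × 100 = 14.43

14.43%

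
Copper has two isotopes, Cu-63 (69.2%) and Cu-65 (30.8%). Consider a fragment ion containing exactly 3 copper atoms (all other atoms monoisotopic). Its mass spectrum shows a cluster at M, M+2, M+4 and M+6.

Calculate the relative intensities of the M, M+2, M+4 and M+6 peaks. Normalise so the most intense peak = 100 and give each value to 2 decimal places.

Expanding (0.692 + 0.308)^3:
P(M) = 0.692^3 = 0.331374
P(M+2) = 3 × 0.692^2 × 0.308^1 = 0.442470
P(M+4) = 3 × 0.692^1 × 0.308^2 = 0.196938
P(M+6) = 0.308^3 = 0.029218
The M+2 peak is largest (0.442470); scaling to 100 gives 74.89 : 100.00 : 44.51 : 6.60.

74.89 : 100.00 : 44.51 : 6.60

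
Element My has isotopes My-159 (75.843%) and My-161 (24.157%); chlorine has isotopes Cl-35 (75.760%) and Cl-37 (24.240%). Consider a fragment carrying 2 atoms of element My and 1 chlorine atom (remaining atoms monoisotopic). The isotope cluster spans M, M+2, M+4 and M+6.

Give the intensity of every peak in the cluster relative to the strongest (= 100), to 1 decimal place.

100.0 : 95.7 : 30.5 : 3.2

Element My pattern (n=2): 0.57521606 : 0.36642787 : 0.05835606
Chlorine pattern (n=1): 0.7576 : 0.2424
Convolve the two distributions (both contribute in 2-u steps):
  M: 0.57521606×0.7576 = 0.435784
  M+2: 0.57521606×0.2424 + 0.36642787×0.7576 = 0.417038
  M+4: 0.36642787×0.2424 + 0.05835606×0.7576 = 0.133033
  M+6: 0.05835606×0.2424 = 0.014146
Scale to base peak (0.435784) = 100: 100.0 : 95.7 : 30.5 : 3.2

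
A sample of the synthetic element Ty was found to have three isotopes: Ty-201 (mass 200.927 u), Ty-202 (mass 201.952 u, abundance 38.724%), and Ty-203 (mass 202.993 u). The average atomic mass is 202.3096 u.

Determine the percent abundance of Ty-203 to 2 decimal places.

The remaining 61.276% is split between Ty-201 (fraction x) and Ty-203 (fraction 0.61276 − x).
Substituting: 200.927x + 202.993(0.61276 − x) = 124.10570752
(200.927 − 202.993)x = -0.28028316  ⇒  x = 0.13566, y = 0.47710
Ty-201: 13.57%, Ty-203: 47.71%.

47.71%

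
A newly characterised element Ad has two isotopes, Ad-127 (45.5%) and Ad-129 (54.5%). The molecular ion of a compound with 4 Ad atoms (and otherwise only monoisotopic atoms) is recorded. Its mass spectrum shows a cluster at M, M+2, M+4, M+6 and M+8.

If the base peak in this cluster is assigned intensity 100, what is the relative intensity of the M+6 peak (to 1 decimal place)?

79.9

Term probabilities: M 0.0429, M+2 0.2053, M+4 0.3689, M+6 0.2946, M+8 0.0882. Base peak = M+4.
P(M+4) = C(4,2) × 0.455^2 × 0.545^2 = 6 × 0.207025 × 0.297025 = 0.368950 (base)
P(M+6) = C(4,3) × 0.455^1 × 0.545^3 = 4 × 0.4550 × 0.16187862 = 0.294619
Relative intensity = 0.294619 / 0.368950 × 100 = 79.9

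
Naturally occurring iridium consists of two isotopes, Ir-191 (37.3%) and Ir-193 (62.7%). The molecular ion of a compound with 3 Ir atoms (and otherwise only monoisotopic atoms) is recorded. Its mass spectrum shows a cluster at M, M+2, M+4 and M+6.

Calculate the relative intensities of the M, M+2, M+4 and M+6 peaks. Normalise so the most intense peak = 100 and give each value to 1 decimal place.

Each Ir atom is independently Ir-191 (p = 0.373) or Ir-193 (q = 0.627); the cluster is the binomial expansion (p + q)^3.
P(M) = 0.373^3 = 0.051895
P(M+2) = 3 × 0.373^2 × 0.627^1 = 0.261702
P(M+4) = 3 × 0.373^1 × 0.627^2 = 0.439911
P(M+6) = 0.627^3 = 0.246492
The M+4 peak is largest (0.439911); scaling to 100 gives 11.8 : 59.5 : 100.0 : 56.0.

11.8 : 59.5 : 100.0 : 56.0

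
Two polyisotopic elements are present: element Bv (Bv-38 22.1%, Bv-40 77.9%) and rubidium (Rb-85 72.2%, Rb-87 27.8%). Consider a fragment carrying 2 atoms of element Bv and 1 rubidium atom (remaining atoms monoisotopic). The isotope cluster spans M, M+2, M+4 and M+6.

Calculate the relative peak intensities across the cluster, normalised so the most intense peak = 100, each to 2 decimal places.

6.61 : 49.11 : 100.00 : 31.60

Element Bv pattern (n=2): 0.048841 : 0.344318 : 0.606841
Rubidium pattern (n=1): 0.7220 : 0.2780
Convolve the two distributions (both contribute in 2-u steps):
  M: 0.048841×0.7220 = 0.035263
  M+2: 0.048841×0.2780 + 0.344318×0.7220 = 0.262175
  M+4: 0.344318×0.2780 + 0.606841×0.7220 = 0.533860
  M+6: 0.606841×0.2780 = 0.168702
Scale to base peak (0.533860) = 100: 6.61 : 49.11 : 100.00 : 31.60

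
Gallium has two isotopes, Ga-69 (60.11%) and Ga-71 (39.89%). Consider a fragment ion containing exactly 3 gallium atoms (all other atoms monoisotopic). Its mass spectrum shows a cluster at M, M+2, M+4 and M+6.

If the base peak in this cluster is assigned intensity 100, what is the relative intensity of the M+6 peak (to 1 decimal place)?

14.7

Term probabilities: M 0.2172, M+2 0.4324, M+4 0.2869, M+6 0.0635. Base peak = M+2.
P(M+2) = C(3,1) × 0.6011^2 × 0.3989^1 = 3 × 0.36132121 × 0.3989 = 0.432393 (base)
P(M+6) = C(3,3) × 0.6011^0 × 0.3989^3 = 1 × 1.0000 × 0.06347345 = 0.063473
Relative intensity = 0.063473 / 0.432393 × 100 = 14.7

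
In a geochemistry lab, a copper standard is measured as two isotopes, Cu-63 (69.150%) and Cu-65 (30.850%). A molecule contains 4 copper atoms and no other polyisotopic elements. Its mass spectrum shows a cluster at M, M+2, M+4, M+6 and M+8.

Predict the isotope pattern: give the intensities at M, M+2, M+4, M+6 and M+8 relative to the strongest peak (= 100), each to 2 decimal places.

The 4 Cu atoms are independent, so intensities follow the terms of (0.69150 + 0.30850)^4.
P(M) = 0.69150^4 = 0.228649
P(M+2) = 4 × 0.69150^3 × 0.30850^1 = 0.408030
P(M+4) = 6 × 0.69150^2 × 0.30850^2 = 0.273052
P(M+6) = 4 × 0.69150^1 × 0.30850^3 = 0.081212
P(M+8) = 0.30850^4 = 0.009058
The M+2 peak is largest (0.408030); scaling to 100 gives 56.04 : 100.00 : 66.92 : 19.90 : 2.22.

56.04 : 100.00 : 66.92 : 19.90 : 2.22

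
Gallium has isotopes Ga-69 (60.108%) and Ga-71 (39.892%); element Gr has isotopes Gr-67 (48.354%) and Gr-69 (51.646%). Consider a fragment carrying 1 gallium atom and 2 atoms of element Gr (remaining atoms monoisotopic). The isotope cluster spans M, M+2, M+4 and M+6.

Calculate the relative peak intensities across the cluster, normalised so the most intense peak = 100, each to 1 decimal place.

Gallium pattern (n=1): 0.60108 : 0.39892
Element Gr pattern (n=2): 0.23381093 : 0.49945814 : 0.26673093
Convolve the two distributions (both contribute in 2-u steps):
  M: 0.60108×0.23381093 = 0.140539
  M+2: 0.60108×0.49945814 + 0.39892×0.23381093 = 0.393486
  M+4: 0.60108×0.26673093 + 0.39892×0.49945814 = 0.359570
  M+6: 0.39892×0.26673093 = 0.106404
Scale to base peak (0.393486) = 100: 35.7 : 100.0 : 91.4 : 27.0

35.7 : 100.0 : 91.4 : 27.0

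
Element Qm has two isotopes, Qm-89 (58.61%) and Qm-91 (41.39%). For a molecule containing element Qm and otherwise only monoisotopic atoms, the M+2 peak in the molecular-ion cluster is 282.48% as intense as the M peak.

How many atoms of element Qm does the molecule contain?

4

For n independent Qm atoms, I(M+2)/I(M) = n · (abundance Qm-91) / (abundance Qm-89) = n · 0.4139/0.5861.
n = 2.8248 × 0.5861/0.4139 = 4.00 ≈ 4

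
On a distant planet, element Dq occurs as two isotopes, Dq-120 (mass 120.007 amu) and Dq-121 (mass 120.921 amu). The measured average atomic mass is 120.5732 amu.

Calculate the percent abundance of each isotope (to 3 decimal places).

Dq-120: 38.053%, Dq-121: 61.947%

Writing the weighted mean with unknown fraction x of Dq-120:
120.007·x + 120.921·(1 − x) = 120.5732
(120.007 − 120.921)·x = 120.5732 − 120.921
x = -0.3478 / -0.914 = 0.38053 → 38.053% Dq-120, 61.947% Dq-121.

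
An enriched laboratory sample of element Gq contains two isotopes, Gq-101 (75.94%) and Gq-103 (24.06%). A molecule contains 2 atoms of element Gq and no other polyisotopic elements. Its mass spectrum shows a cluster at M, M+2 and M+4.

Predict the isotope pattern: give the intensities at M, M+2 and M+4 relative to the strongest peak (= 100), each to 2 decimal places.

The 2 Gq atoms are independent, so intensities follow the terms of (0.7594 + 0.2406)^2.
P(M) = 0.7594^2 = 0.576688
P(M+2) = 2 × 0.7594^1 × 0.2406^1 = 0.365423
P(M+4) = 0.2406^2 = 0.057888
The M peak is largest (0.576688); scaling to 100 gives 100.00 : 63.37 : 10.04.

100.00 : 63.37 : 10.04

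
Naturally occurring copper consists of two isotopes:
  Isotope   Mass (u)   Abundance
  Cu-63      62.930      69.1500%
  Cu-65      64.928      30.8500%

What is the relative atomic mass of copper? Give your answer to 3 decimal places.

63.546 u

Average mass = Σ (abundance × isotope mass) = 0.691500 × 62.930 + 0.308500 × 64.928
= 43.5161 + 20.0303 = 63.5464 u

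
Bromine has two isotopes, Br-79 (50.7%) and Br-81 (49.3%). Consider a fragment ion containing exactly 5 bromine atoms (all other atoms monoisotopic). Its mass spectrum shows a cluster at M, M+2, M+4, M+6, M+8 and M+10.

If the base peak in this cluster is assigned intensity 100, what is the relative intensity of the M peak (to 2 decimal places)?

10.58

Term probabilities: M 0.0335, M+2 0.1629, M+4 0.3168, M+6 0.3080, M+8 0.1497, M+10 0.0291. Base peak = M+4.
P(M+4) = C(5,2) × 0.507^3 × 0.493^2 = 10 × 0.13032384 × 0.243049 = 0.316751 (base)
P(M) = C(5,0) × 0.507^5 × 0.493^0 = 1 × 0.03349961 × 1.0000 = 0.033500
Relative intensity = 0.033500 / 0.316751 × 100 = 10.58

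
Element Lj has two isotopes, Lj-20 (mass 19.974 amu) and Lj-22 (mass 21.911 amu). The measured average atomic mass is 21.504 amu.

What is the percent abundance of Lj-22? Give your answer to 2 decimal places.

78.99%

With x = fraction of Lj-20 (so Lj-22 is 1 − x):
19.974·x + 21.911·(1 − x) = 21.504
(19.974 − 21.911)·x = 21.504 − 21.911
x = -0.407 / -1.937 = 0.21012 → 21.01% Lj-20, 78.99% Lj-22.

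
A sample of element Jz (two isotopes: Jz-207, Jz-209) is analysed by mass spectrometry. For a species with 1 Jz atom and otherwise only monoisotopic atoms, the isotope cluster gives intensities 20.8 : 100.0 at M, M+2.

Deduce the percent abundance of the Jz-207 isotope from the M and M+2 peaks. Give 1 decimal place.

17.2%

Write p for the Jz-207 fraction. I(M+2)/I(M) = [C(1,1)·p^0·(1−p)] / p^1 = 1·(1−p)/p = 100.0/20.8 = 4.8077
(1−p)/p = 4.8077/1 = 4.8077  ⇒  p = 1/(1 + 4.8077) = 0.1722
Jz-207: 17.2%, Jz-209: 82.8%.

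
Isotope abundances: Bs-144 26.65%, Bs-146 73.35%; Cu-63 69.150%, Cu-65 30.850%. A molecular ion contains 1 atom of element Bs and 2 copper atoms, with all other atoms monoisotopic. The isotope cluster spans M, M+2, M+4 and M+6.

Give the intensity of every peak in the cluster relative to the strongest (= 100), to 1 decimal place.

Element Bs pattern (n=1): 0.2665 : 0.7335
Copper pattern (n=2): 0.47817225 : 0.4266555 : 0.09517225
Convolve the two distributions (both contribute in 2-u steps):
  M: 0.2665×0.47817225 = 0.127433
  M+2: 0.2665×0.4266555 + 0.7335×0.47817225 = 0.464443
  M+4: 0.2665×0.09517225 + 0.7335×0.4266555 = 0.338315
  M+6: 0.7335×0.09517225 = 0.069809
Scale to base peak (0.464443) = 100: 27.4 : 100.0 : 72.8 : 15.0

27.4 : 100.0 : 72.8 : 15.0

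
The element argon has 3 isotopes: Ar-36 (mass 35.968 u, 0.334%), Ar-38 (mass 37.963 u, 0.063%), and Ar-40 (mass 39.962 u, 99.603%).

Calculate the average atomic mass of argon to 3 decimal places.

39.947 u

Average mass = Σ (abundance × isotope mass) = 0.00334 × 35.968 + 0.00063 × 37.963 + 0.99603 × 39.962
= 0.1201 + 0.0239 + 39.8034 = 39.9474 u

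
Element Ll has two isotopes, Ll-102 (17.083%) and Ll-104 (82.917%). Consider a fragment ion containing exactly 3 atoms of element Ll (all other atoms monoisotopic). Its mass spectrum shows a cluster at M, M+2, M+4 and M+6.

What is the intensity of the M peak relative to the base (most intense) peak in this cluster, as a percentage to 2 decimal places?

0.87%

Term probabilities: M 0.0050, M+2 0.0726, M+4 0.3523, M+6 0.5701. Base peak = M+6.
P(M+6) = C(3,3) × 0.17083^0 × 0.82917^3 = 1 × 1.0000 × 0.57007335 = 0.570073 (base)
P(M) = C(3,0) × 0.17083^3 × 0.82917^0 = 1 × 0.00498531 × 1.0000 = 0.004985
Relative intensity = 0.004985 / 0.570073 × 100 = 0.87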